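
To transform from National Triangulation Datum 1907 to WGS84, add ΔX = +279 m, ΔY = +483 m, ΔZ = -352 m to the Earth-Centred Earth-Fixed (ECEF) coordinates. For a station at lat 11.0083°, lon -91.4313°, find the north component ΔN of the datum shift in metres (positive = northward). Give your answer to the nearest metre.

ΔN = -252 m

At φ = 11.0083°, λ = -91.4313°: sin φ = 0.190951, cos φ = 0.981600, sin λ = -0.999688, cos λ = -0.024978.
ΔN = −sin φ cos λ·ΔX − sin φ sin λ·ΔY + cos φ·ΔZ = −(0.190951)(-0.024978)(279) − (0.190951)(-0.999688)(483) + (0.981600)(-352) = -251.99 m.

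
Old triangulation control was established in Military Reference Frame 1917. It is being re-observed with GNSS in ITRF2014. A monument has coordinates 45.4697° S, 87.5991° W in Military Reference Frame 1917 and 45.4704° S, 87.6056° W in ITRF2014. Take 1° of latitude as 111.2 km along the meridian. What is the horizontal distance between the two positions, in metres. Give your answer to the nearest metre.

513 m

Δφ = -45.4704° − -45.4697° = -0.0007°; Δλ = -87.6056° − -87.5991° = -0.0065°.
ΔN = Δφ × 111200 = -77.8 m; ΔE = Δλ × 111200 × cos(-45.4697°) = -0.0065 × 111200 × 0.701286 = -506.9 m.
Distance = √(ΔE² + ΔN²) = √((-506.9)² + (-77.8)²) = 512.8 m.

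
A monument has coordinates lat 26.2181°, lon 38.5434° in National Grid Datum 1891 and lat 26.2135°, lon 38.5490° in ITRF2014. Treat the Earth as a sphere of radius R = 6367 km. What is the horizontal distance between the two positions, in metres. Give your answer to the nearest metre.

Δφ = 26.2135° − 26.2181° = -0.0046°; Δλ = 38.5490° − 38.5434° = +0.0056°.
1° along a meridian = πR/180 = 111125 m.
ΔN = Δφ × 111125 = -511.2 m; ΔE = Δλ × 111125 × cos(26.2181°) = +0.0056 × 111125 × 0.897119 = 558.3 m.
Distance = √(ΔE² + ΔN²) = √(558.3² + (-511.2)²) = 757.0 m.

757 m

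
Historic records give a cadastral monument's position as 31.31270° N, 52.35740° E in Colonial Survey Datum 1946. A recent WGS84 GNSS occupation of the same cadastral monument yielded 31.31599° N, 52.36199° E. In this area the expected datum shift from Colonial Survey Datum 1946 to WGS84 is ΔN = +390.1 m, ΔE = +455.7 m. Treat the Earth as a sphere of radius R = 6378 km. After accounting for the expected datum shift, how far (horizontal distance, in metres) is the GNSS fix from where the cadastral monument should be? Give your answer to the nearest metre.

Observed coordinate differences: Δφ = +0.00329°, Δλ = +0.00459°.
Converting to metres (1° lat = 111317 m, cos φ = 0.854344): observed ΔN = 366.2 m, observed ΔE = 436.5 m.
Subtracting the expected shift leaves a residual of 366.2 − (390.1) = -23.9 m north and 436.5 − (455.7) = -19.2 m east.
Residual distance = √((-23.9)² + (-19.2)²) = 30.6 m.

31 m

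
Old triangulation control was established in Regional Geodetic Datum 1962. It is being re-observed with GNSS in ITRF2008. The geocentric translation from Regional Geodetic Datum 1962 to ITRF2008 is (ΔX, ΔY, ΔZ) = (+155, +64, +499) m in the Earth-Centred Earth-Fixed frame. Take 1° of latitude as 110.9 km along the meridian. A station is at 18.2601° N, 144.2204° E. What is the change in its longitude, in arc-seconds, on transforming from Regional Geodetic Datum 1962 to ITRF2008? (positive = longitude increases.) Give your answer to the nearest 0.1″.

Δλ = -4.9″

sin φ = 0.313331, cos φ = 0.949644, sin λ = 0.584669, cos λ = -0.811272.
East component: ΔE = −sin λ·ΔX + cos λ·ΔY = −(0.584669)(155) + (-0.811272)(64) = -142.55 m.
1° of latitude spans 110900 m; at latitude φ, 1° of longitude spans that × cos φ = 105315.5 m, so Δλ = -142.55 / 105315.5 × 3600 = -4.873″.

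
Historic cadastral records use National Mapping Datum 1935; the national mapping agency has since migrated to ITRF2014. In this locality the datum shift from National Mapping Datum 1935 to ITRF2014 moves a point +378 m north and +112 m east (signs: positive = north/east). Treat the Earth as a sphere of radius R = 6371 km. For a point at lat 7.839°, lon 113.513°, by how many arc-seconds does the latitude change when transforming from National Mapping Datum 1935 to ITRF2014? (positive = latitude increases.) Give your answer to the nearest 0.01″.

On a sphere of radius R, 1 rad of latitude = R, so Δφ = ΔN / R = 378.0 / 6371000 = 5.9331e-05 rad = 12.238″.

Δφ = 12.24″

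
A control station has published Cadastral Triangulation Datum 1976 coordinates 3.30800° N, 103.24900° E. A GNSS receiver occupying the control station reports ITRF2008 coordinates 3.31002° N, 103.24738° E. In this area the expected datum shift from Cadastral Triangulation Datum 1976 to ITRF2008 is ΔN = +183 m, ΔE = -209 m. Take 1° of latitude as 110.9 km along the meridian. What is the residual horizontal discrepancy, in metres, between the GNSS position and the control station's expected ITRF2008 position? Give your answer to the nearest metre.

51 m

Observed coordinate differences: Δφ = +0.00202°, Δλ = -0.00162°.
Converting to metres (1° lat = 110900 m, cos φ = 0.998334): observed ΔN = 224.0 m, observed ΔE = -179.4 m.
Subtracting the expected shift leaves a residual of 224.0 − (183) = 41.0 m north and -179.4 − (-209) = 29.6 m east.
Residual distance = √(41.0² + 29.6²) = 50.6 m.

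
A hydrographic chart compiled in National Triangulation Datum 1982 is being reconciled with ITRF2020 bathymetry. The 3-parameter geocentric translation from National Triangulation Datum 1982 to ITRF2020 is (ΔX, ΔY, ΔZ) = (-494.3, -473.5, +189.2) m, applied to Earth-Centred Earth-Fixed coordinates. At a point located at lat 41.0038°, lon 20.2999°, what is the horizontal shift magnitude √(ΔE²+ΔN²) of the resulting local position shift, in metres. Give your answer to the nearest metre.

618 m

The local east axis at (φ, λ) is (−sin λ, cos λ, 0), so ΔE = −sin(20.2999°)·(-494.3) + cos(20.2999°)·(-473.5) = -272.60 m.
The local north axis is (−sin φ cos λ, −sin φ sin λ, cos φ), giving ΔN = 304.171 + 107.781 + 142.783 = 554.74 m.
Horizontal magnitude = √(ΔE² + ΔN²) = √((-272.60)² + 554.74²) = 618.10 m.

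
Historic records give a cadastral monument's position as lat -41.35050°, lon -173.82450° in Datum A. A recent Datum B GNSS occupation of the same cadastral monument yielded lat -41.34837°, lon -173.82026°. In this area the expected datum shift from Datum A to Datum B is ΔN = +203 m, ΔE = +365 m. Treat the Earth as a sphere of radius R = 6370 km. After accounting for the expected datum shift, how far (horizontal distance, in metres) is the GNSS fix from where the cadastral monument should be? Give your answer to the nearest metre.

Observed coordinate differences: Δφ = +0.00213°, Δλ = +0.00424°.
Converting to metres (1° lat = 111177 m, cos φ = 0.750682): observed ΔN = 236.8 m, observed ΔE = 353.9 m.
Subtracting the expected shift leaves a residual of 236.8 − (203) = 33.8 m north and 353.9 − (365) = -11.1 m east.
Residual distance = √(33.8² + (-11.1)²) = 35.6 m.

36 m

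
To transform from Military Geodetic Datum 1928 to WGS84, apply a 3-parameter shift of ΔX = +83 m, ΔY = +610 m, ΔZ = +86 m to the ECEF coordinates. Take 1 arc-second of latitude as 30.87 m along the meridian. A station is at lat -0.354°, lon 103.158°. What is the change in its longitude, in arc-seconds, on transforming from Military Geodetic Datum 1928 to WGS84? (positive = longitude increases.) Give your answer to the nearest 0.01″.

Δλ = -7.12″

sin φ = -0.006178, cos φ = 0.999981, sin λ = 0.973746, cos λ = -0.227637.
East component: ΔE = −sin λ·ΔX + cos λ·ΔY = −(0.973746)(83) + (-0.227637)(610) = -219.68 m.
1° of latitude spans 3600 × 30.87 = 111132 m; at latitude φ, 1° of longitude spans that × cos φ = 111129.9 m, so Δλ = -219.68 / 111129.9 × 3600 = -7.116″.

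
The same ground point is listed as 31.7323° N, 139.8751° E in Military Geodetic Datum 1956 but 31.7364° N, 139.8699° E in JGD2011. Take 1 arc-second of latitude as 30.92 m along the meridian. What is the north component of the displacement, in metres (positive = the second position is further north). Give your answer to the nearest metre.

Δφ = 31.7364° − 31.7323° = +0.0041°; Δλ = 139.8699° − 139.8751° = -0.0052°.
1° of latitude = 3600 × 30.92 = 111312 m.
ΔN = Δφ × 111312 = 456.4 m; ΔE = Δλ × 111312 × cos(31.7323°) = -0.0052 × 111312 × 0.850515 = -492.3 m.

ΔN = 456 m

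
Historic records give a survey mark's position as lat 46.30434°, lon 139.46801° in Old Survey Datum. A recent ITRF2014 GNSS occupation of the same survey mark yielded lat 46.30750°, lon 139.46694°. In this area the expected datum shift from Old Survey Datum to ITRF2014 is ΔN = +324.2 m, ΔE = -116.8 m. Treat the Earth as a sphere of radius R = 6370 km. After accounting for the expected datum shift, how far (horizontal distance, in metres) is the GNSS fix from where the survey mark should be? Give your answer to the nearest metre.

Observed coordinate differences: Δφ = +0.00316°, Δλ = -0.00107°.
Converting to metres (1° lat = 111177 m, cos φ = 0.690828): observed ΔN = 351.3 m, observed ΔE = -82.2 m.
Subtracting the expected shift leaves a residual of 351.3 − (324.2) = 27.1 m north and -82.2 − (-116.8) = 34.6 m east.
Residual distance = √(27.1² + 34.6²) = 44.0 m.

44 m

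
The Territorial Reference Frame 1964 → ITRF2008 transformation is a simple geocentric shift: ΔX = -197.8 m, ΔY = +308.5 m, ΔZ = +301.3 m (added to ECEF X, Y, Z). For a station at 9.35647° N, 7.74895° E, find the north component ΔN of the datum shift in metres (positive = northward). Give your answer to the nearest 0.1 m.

The local north axis is (−sin φ cos λ, −sin φ sin λ, cos φ), giving ΔN = 31.864 − 6.763 + 297.291 = 322.39 m.

ΔN = 322.4 m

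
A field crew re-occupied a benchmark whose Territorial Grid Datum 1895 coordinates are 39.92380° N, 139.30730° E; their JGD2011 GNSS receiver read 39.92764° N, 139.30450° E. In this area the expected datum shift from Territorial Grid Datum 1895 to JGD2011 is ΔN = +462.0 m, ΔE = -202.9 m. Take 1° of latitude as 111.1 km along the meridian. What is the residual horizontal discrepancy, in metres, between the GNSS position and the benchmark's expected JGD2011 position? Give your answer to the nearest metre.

Observed coordinate differences: Δφ = +0.00384°, Δλ = -0.00280°.
Converting to metres (1° lat = 111100 m, cos φ = 0.766899): observed ΔN = 426.6 m, observed ΔE = -238.6 m.
Subtracting the expected shift leaves a residual of 426.6 − (462.0) = -35.4 m north and -238.6 − (-202.9) = -35.7 m east.
Residual distance = √((-35.4)² + (-35.7)²) = 50.2 m.

50 m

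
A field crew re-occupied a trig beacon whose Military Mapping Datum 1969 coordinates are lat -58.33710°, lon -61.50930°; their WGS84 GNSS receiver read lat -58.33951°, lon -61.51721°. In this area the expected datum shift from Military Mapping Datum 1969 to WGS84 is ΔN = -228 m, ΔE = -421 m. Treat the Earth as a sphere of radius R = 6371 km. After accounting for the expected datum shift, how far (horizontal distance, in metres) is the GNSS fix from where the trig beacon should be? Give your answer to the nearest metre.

57 m

Observed coordinate differences: Δφ = -0.00241°, Δλ = -0.00791°.
Converting to metres (1° lat = 111195 m, cos φ = 0.524921): observed ΔN = -268.0 m, observed ΔE = -461.7 m.
Subtracting the expected shift leaves a residual of -268.0 − (-228) = -40.0 m north and -461.7 − (-421) = -40.7 m east.
Residual distance = √((-40.0)² + (-40.7)²) = 57.0 m.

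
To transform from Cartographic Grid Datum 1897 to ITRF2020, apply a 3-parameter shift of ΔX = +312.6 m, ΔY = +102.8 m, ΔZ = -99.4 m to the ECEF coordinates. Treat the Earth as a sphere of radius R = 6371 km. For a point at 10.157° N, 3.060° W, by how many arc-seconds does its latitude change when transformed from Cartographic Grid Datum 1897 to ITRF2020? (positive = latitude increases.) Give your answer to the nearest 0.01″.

sin φ = 0.176346, cos φ = 0.984328, sin λ = -0.053382, cos λ = 0.998574.
North component: ΔN = −sin φ cos λ·ΔX − sin φ sin λ·ΔY + cos φ·ΔZ = −(0.176346)(0.998574)(312.6) − (0.176346)(-0.053382)(102.8) + (0.984328)(-99.4) = -151.92 m.
1° of latitude spans πR/180 = 111195 m, so Δφ = -151.92 / 111195 × 3600 = -4.919″.

Δφ = -4.92″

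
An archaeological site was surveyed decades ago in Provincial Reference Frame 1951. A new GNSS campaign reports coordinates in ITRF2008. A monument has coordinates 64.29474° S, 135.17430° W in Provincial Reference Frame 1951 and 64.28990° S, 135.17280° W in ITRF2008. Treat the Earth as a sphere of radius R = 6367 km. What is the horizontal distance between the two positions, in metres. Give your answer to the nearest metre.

Δφ = -64.28990° − -64.29474° = +0.00484°; Δλ = -135.17280° − -135.17430° = +0.00150°.
1° along a meridian = πR/180 = 111125 m.
ΔN = Δφ × 111125 = 537.8 m; ΔE = Δλ × 111125 × cos(-64.29474°) = +0.00150 × 111125 × 0.433742 = 72.3 m.
Distance = √(ΔE² + ΔN²) = √(72.3² + 537.8²) = 542.7 m.

543 m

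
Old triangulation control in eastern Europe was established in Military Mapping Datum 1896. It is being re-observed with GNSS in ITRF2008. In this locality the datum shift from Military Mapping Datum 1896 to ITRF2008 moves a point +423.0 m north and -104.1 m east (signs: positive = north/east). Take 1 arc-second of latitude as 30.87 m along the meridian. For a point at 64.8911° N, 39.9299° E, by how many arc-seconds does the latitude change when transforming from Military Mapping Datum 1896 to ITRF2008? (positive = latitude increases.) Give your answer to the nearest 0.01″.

Δφ = 13.70″

1″ of latitude = 30.87 m, so Δφ = 423.0 / 30.87 = 13.703″.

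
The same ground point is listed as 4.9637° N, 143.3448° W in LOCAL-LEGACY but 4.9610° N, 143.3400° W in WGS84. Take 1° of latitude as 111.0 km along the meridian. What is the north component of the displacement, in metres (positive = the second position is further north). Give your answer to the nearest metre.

ΔN = -300 m

Δφ = 4.9610° − 4.9637° = -0.0027°; Δλ = -143.3400° − -143.3448° = +0.0048°.
ΔN = Δφ × 111000 = -299.7 m; ΔE = Δλ × 111000 × cos(4.9637°) = +0.0048 × 111000 × 0.996250 = 530.8 m.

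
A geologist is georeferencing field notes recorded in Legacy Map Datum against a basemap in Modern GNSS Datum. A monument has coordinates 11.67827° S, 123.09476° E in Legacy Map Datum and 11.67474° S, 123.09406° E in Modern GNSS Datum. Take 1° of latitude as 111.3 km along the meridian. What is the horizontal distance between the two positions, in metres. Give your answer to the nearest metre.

400 m

Δφ = -11.67474° − -11.67827° = +0.00353°; Δλ = 123.09406° − 123.09476° = -0.00070°.
ΔN = Δφ × 111300 = 392.9 m; ΔE = Δλ × 111300 × cos(-11.67827°) = -0.00070 × 111300 × 0.979300 = -76.3 m.
Distance = √(ΔE² + ΔN²) = √((-76.3)² + 392.9²) = 400.2 m.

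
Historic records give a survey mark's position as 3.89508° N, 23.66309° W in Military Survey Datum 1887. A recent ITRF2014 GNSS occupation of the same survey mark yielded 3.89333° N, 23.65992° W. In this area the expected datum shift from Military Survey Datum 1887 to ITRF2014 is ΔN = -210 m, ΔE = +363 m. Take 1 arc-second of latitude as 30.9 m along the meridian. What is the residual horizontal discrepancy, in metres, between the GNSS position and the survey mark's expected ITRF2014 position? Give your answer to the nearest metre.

Observed coordinate differences: Δφ = -0.00175°, Δλ = +0.00317°.
Converting to metres (1° lat = 111240 m, cos φ = 0.997690): observed ΔN = -194.7 m, observed ΔE = 351.8 m.
Subtracting the expected shift leaves a residual of -194.7 − (-210) = 15.3 m north and 351.8 − (363) = -11.2 m east.
Residual distance = √(15.3² + (-11.2)²) = 19.0 m.

19 m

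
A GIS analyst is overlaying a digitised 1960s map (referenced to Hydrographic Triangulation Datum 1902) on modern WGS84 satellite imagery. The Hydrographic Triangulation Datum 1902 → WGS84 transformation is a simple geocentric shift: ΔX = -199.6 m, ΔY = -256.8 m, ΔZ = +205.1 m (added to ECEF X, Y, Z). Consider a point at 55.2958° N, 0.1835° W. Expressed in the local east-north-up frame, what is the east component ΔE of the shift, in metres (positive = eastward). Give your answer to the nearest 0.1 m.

ΔE = -257.4 m

At φ = 55.2958°, λ = -0.1835°: sin φ = 0.822102, cos φ = 0.569340, sin λ = -0.003203, cos λ = 0.999995.
ΔE = −sin λ·ΔX + cos λ·ΔY = −(-0.003203)·(-199.6) + (0.999995)·(-256.8) = -257.44 m.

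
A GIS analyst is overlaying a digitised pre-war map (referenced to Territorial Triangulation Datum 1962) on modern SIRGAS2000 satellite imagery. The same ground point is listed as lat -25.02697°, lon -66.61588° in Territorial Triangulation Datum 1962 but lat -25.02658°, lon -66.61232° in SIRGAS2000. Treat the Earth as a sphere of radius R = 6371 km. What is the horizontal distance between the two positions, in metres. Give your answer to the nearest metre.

Δφ = -25.02658° − -25.02697° = +0.00039°; Δλ = -66.61232° − -66.61588° = +0.00356°.
1° along a meridian = πR/180 = 111195 m.
ΔN = Δφ × 111195 = 43.4 m; ΔE = Δλ × 111195 × cos(-25.02697°) = +0.00356 × 111195 × 0.906109 = 358.7 m.
Distance = √(ΔE² + ΔN²) = √(358.7² + 43.4²) = 361.3 m.

361 m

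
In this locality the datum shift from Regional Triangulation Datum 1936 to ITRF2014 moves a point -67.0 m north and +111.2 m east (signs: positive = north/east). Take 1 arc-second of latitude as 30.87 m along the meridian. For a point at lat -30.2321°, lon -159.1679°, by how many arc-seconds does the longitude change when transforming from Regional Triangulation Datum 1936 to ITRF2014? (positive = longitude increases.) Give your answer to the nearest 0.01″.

Δλ = 4.17″

At latitude -30.2321°, cos φ = 0.863993.
1″ of longitude at this latitude = 30.87 × cos φ = 26.6715 m, so Δλ = 111.2 / 26.6715 = 4.169″.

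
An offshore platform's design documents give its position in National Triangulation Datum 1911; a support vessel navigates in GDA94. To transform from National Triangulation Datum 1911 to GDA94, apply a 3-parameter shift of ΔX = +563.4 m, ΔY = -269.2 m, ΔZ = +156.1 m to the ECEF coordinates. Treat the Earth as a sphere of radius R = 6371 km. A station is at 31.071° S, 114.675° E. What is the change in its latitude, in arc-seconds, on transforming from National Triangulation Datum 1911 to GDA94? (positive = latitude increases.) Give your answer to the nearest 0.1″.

Δφ = -3.7″

sin φ = -0.516100, cos φ = 0.856528, sin λ = 0.908690, cos λ = -0.417471.
North component: ΔN = −sin φ cos λ·ΔX − sin φ sin λ·ΔY + cos φ·ΔZ = −(-0.516100)(-0.417471)(563.4) − (-0.516100)(0.908690)(-269.2) + (0.856528)(156.1) = -113.93 m.
1° of latitude spans πR/180 = 111195 m, so Δφ = -113.93 / 111195 × 3600 = -3.689″.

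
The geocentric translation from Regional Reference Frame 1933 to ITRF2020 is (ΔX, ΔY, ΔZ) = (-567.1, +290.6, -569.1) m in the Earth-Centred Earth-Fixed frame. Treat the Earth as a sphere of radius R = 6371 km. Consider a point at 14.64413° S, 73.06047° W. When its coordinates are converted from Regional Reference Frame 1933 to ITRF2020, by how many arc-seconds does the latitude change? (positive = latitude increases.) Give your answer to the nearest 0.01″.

Δφ = -21.45″

sin φ = -0.252815, cos φ = 0.967515, sin λ = -0.956613, cos λ = 0.291362.
North component: ΔN = −sin φ cos λ·ΔX − sin φ sin λ·ΔY + cos φ·ΔZ = −(-0.252815)(0.291362)(-567.1) − (-0.252815)(-0.956613)(290.6) + (0.967515)(-569.1) = -662.67 m.
1° of latitude spans πR/180 = 111195 m, so Δφ = -662.67 / 111195 × 3600 = -21.454″.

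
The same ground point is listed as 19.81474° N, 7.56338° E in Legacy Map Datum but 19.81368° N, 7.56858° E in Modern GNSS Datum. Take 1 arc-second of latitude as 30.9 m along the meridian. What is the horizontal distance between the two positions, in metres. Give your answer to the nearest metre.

557 m

Δφ = 19.81368° − 19.81474° = -0.00106°; Δλ = 7.56858° − 7.56338° = +0.00520°.
1° of latitude = 3600 × 30.90 = 111240 m.
ΔN = Δφ × 111240 = -117.9 m; ΔE = Δλ × 111240 × cos(19.81474°) = +0.00520 × 111240 × 0.940794 = 544.2 m.
Distance = √(ΔE² + ΔN²) = √(544.2² + (-117.9)²) = 556.8 m.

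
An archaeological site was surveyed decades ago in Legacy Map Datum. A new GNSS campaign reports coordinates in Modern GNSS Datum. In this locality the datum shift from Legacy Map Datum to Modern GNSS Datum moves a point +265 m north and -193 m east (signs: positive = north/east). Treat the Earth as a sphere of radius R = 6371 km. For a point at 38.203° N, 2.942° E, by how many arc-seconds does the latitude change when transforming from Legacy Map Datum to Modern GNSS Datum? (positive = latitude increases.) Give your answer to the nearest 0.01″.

On a sphere of radius R, 1 rad of latitude = R, so Δφ = ΔN / R = 265.0 / 6371000 = 4.1595e-05 rad = 8.580″.

Δφ = 8.58″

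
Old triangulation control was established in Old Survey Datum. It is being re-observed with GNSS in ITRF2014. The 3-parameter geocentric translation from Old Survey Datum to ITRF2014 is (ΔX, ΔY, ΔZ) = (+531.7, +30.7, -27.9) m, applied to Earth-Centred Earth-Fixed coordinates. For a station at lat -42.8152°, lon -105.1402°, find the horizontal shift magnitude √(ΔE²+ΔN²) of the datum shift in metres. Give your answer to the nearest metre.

At φ = -42.8152°, λ = -105.1402°: sin φ = -0.679636, cos φ = 0.733550, sin λ = -0.965290, cos λ = -0.261182.
ΔE = −sin λ·ΔX + cos λ·ΔY = −(-0.965290)·(531.7) + (-0.261182)·(30.7) = 505.23 m.
ΔN = −sin φ cos λ·ΔX − sin φ sin λ·ΔY + cos φ·ΔZ = −(-0.679636)(-0.261182)(531.7) − (-0.679636)(-0.965290)(30.7) + (0.733550)(-27.9) = -134.99 m.
Horizontal magnitude = √(ΔE² + ΔN²) = √(505.23² + (-134.99)²) = 522.95 m.

523 m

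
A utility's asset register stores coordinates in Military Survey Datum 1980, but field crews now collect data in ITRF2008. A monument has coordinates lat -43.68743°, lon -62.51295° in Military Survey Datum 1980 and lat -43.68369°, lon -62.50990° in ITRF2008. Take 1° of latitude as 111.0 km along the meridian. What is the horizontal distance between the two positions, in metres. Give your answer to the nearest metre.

482 m

Δφ = -43.68369° − -43.68743° = +0.00374°; Δλ = -62.50990° − -62.51295° = +0.00305°.
ΔN = Δφ × 111000 = 415.1 m; ΔE = Δλ × 111000 × cos(-43.68743°) = +0.00305 × 111000 × 0.723119 = 244.8 m.
Distance = √(ΔE² + ΔN²) = √(244.8² + 415.1²) = 481.9 m.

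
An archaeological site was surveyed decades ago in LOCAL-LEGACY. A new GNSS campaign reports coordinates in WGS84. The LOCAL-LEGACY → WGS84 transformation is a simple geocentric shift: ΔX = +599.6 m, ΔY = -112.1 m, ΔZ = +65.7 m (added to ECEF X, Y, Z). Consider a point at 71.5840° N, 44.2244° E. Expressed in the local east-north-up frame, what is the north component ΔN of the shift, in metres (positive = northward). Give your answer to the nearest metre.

At φ = 71.5840°, λ = 44.2244°: sin φ = 0.948788, cos φ = 0.315914, sin λ = 0.697470, cos λ = 0.716614.
ΔN = −sin φ cos λ·ΔX − sin φ sin λ·ΔY + cos φ·ΔZ = −(0.948788)(0.716614)(599.6) − (0.948788)(0.697470)(-112.1) + (0.315914)(65.7) = -312.74 m.

ΔN = -313 m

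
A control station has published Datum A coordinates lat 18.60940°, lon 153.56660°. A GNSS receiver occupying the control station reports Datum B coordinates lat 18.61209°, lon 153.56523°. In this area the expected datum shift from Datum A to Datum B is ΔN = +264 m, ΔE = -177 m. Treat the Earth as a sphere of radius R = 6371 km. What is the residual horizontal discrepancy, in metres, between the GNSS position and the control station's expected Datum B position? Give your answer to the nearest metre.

48 m

Observed coordinate differences: Δφ = +0.00269°, Δλ = -0.00137°.
Converting to metres (1° lat = 111195 m, cos φ = 0.947716): observed ΔN = 299.1 m, observed ΔE = -144.4 m.
Subtracting the expected shift leaves a residual of 299.1 − (264) = 35.1 m north and -144.4 − (-177) = 32.6 m east.
Residual distance = √(35.1² + 32.6²) = 47.9 m.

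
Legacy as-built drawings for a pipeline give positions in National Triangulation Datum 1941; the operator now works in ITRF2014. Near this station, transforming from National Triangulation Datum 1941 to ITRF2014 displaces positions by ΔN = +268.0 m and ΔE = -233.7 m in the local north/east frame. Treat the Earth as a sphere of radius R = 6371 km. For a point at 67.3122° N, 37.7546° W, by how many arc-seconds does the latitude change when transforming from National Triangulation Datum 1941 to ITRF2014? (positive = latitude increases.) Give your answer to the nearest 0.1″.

Δφ = 8.7″

On a sphere of radius R, 1 rad of latitude = R, so Δφ = ΔN / R = 268.0 / 6371000 = 4.2066e-05 rad = 8.677″.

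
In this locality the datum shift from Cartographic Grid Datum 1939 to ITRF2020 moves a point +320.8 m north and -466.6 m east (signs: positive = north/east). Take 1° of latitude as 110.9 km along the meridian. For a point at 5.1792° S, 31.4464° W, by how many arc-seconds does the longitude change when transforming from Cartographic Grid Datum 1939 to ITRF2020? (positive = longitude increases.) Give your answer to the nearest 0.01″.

At latitude -5.1792°, cos φ = 0.995917.
1° of longitude at this latitude = 110.9 × cos φ = 110.45 km, so Δλ = -466.6 / 110447.2 = -0.0042246° = -15.209″.

Δλ = -15.21″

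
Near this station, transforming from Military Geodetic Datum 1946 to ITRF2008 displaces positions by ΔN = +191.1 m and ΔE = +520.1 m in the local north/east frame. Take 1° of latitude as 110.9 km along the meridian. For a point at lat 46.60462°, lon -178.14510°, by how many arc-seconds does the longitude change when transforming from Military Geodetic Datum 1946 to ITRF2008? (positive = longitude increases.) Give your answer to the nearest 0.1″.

Δλ = 24.6″

At latitude 46.60462°, cos φ = 0.687029.
1° of longitude at this latitude = 110.9 × cos φ = 76.19 km, so Δλ = 520.1 / 76191.5 = 0.0068262° = 24.574″.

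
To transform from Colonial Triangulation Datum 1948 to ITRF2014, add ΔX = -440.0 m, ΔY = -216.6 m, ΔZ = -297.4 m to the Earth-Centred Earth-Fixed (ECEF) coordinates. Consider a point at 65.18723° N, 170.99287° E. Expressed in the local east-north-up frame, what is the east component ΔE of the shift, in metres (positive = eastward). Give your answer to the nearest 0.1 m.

At φ = 65.18723°, λ = 170.99287°: sin φ = 0.907684, cos φ = 0.419654, sin λ = 0.156557, cos λ = -0.987669.
ΔE = −sin λ·ΔX + cos λ·ΔY = −(0.156557)·(-440.0) + (-0.987669)·(-216.6) = 282.81 m.

ΔE = 282.8 m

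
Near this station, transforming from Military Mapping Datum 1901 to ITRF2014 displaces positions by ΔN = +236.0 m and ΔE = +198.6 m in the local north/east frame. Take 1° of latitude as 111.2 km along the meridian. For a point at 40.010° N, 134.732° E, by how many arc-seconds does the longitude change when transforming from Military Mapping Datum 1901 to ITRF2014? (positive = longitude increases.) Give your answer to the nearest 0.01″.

Δλ = 8.39″

At latitude 40.010°, cos φ = 0.765932.
1° of longitude at this latitude = 111.2 × cos φ = 85.17 km, so Δλ = 198.6 / 85171.7 = 0.0023318° = 8.394″.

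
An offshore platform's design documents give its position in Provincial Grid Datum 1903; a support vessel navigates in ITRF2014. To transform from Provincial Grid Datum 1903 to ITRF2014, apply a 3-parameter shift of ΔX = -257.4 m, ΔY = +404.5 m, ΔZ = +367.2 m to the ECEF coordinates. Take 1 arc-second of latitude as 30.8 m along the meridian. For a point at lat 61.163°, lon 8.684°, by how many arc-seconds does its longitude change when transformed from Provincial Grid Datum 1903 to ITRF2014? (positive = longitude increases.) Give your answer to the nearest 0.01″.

Δλ = 29.53″

sin φ = 0.875995, cos φ = 0.482319, sin λ = 0.150985, cos λ = 0.988536.
East component: ΔE = −sin λ·ΔX + cos λ·ΔY = −(0.150985)(-257.4) + (0.988536)(404.5) = 438.73 m.
1° of latitude spans 3600 × 30.80 = 110880 m; at latitude φ, 1° of longitude spans that × cos φ = 53479.6 m, so Δλ = 438.73 / 53479.6 × 3600 = 29.533″.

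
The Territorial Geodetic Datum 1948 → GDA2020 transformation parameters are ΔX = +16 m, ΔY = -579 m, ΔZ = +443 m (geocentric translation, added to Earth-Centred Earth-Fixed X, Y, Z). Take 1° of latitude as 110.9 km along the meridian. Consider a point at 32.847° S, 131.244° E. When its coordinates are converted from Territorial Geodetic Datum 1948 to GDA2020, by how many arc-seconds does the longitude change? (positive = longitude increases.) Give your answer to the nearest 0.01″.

Δλ = 14.28″

sin φ = -0.542398, cos φ = 0.840122, sin λ = 0.751909, cos λ = -0.659267.
East component: ΔE = −sin λ·ΔX + cos λ·ΔY = −(0.751909)(16) + (-0.659267)(-579) = 369.69 m.
1° of latitude spans 110900 m; at latitude φ, 1° of longitude spans that × cos φ = 93169.5 m, so Δλ = 369.69 / 93169.5 × 3600 = 14.284″.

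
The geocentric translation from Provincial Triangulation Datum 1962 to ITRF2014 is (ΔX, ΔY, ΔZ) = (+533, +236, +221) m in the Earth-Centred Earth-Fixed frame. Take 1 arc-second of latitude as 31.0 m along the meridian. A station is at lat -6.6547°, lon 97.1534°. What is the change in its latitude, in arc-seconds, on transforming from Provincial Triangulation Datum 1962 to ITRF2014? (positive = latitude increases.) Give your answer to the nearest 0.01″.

sin φ = -0.115885, cos φ = 0.993263, sin λ = 0.992216, cos λ = -0.124526.
North component: ΔN = −sin φ cos λ·ΔX − sin φ sin λ·ΔY + cos φ·ΔZ = −(-0.115885)(-0.124526)(533) − (-0.115885)(0.992216)(236) + (0.993263)(221) = 238.96 m.
1° of latitude spans 3600 × 31.00 = 111600 m, so Δφ = 238.96 / 111600 × 3600 = 7.708″.

Δφ = 7.71″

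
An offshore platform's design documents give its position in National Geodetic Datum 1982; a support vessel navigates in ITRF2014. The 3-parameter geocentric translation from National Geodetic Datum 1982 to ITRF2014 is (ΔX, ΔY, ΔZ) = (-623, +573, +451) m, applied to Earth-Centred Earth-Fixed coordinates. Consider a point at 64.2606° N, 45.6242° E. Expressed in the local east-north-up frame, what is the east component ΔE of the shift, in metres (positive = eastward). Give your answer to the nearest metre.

ΔE = 846 m

At φ = 64.2606°, λ = 45.6242°: sin φ = 0.900779, cos φ = 0.434279, sin λ = 0.714768, cos λ = 0.699362.
ΔE = −sin λ·ΔX + cos λ·ΔY = −(0.714768)·(-623) + (0.699362)·(573) = 846.03 m.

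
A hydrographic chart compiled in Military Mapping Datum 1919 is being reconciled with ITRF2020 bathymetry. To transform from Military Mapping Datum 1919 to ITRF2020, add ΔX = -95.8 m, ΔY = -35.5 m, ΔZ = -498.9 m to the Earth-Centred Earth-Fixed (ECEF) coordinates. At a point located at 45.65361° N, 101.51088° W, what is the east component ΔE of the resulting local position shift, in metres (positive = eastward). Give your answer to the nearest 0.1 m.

The local east axis at (φ, λ) is (−sin λ, cos λ, 0), so ΔE = −sin(-101.51088°)·(-95.8) + cos(-101.51088°)·(-35.5) = -86.79 m.

ΔE = -86.8 m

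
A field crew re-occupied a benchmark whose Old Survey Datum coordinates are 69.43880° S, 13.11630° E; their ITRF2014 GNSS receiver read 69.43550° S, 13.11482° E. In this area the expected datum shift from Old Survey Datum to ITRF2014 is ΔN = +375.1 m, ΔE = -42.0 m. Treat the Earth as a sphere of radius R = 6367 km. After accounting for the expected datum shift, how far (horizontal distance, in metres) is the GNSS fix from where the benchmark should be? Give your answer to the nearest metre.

18 m

Observed coordinate differences: Δφ = +0.00330°, Δλ = -0.00148°.
Converting to metres (1° lat = 111125 m, cos φ = 0.351208): observed ΔN = 366.7 m, observed ΔE = -57.8 m.
Subtracting the expected shift leaves a residual of 366.7 − (375.1) = -8.4 m north and -57.8 − (-42.0) = -15.8 m east.
Residual distance = √((-8.4)² + (-15.8)²) = 17.9 m.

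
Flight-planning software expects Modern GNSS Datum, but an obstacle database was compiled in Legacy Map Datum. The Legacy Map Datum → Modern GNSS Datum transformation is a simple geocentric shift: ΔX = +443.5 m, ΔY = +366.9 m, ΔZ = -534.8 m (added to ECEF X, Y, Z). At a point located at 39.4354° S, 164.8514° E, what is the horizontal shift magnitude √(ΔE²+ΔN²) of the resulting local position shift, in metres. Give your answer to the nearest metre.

781 m

The local east axis at (φ, λ) is (−sin λ, cos λ, 0), so ΔE = −sin(164.8514°)·443.5 + cos(164.8514°)·366.9 = -470.05 m.
The local north axis is (−sin φ cos λ, −sin φ sin λ, cos φ), giving ΔN = -271.925 + 60.903 − 413.048 = -624.07 m.
Horizontal magnitude = √(ΔE² + ΔN²) = √((-470.05)² + (-624.07)²) = 781.29 m.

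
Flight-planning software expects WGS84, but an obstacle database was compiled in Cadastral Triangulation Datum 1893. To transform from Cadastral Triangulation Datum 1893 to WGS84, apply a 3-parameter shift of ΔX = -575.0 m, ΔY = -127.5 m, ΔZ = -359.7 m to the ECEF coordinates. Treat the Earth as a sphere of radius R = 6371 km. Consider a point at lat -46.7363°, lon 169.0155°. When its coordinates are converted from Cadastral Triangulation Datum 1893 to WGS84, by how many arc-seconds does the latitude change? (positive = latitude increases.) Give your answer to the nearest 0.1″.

Δφ = 4.8″

sin φ = -0.728207, cos φ = 0.685357, sin λ = 0.190543, cos λ = -0.981679.
North component: ΔN = −sin φ cos λ·ΔX − sin φ sin λ·ΔY + cos φ·ΔZ = −(-0.728207)(-0.981679)(-575.0) − (-0.728207)(0.190543)(-127.5) + (0.685357)(-359.7) = 146.83 m.
1° of latitude spans πR/180 = 111195 m, so Δφ = 146.83 / 111195 × 3600 = 4.754″.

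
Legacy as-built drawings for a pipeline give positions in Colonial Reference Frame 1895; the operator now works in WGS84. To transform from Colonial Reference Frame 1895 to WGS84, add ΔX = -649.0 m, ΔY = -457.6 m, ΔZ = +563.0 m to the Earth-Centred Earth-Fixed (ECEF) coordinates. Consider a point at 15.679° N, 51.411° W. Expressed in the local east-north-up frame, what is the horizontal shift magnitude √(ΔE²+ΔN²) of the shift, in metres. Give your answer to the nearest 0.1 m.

At φ = 15.679°, λ = -51.411°: sin φ = 0.270248, cos φ = 0.962791, sin λ = -0.781640, cos λ = 0.623730.
ΔE = −sin λ·ΔX + cos λ·ΔY = −(-0.781640)·(-649.0) + (0.623730)·(-457.6) = -792.70 m.
ΔN = −sin φ cos λ·ΔX − sin φ sin λ·ΔY + cos φ·ΔZ = −(0.270248)(0.623730)(-649.0) − (0.270248)(-0.781640)(-457.6) + (0.962791)(563.0) = 554.79 m.
Horizontal magnitude = √(ΔE² + ΔN²) = √((-792.70)² + 554.79²) = 967.56 m.

967.6 m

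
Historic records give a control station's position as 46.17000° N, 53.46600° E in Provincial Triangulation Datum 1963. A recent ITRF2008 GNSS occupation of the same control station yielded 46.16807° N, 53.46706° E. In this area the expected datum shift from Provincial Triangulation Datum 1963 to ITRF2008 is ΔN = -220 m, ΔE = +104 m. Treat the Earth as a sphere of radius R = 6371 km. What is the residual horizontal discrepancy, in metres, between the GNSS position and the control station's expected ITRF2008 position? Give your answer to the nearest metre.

Observed coordinate differences: Δφ = -0.00193°, Δλ = +0.00106°.
Converting to metres (1° lat = 111195 m, cos φ = 0.692521): observed ΔN = -214.6 m, observed ΔE = 81.6 m.
Subtracting the expected shift leaves a residual of -214.6 − (-220) = 5.4 m north and 81.6 − (104) = -22.4 m east.
Residual distance = √(5.4² + (-22.4)²) = 23.0 m.

23 m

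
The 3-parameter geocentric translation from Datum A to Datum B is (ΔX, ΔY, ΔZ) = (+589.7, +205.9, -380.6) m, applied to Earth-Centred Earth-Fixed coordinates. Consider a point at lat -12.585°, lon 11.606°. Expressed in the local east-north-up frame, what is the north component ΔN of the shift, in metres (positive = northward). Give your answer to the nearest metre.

At φ = -12.585°, λ = 11.606°: sin φ = -0.217888, cos φ = 0.975974, sin λ = 0.201181, cos λ = 0.979554.
ΔN = −sin φ cos λ·ΔX − sin φ sin λ·ΔY + cos φ·ΔZ = −(-0.217888)(0.979554)(589.7) − (-0.217888)(0.201181)(205.9) + (0.975974)(-380.6) = -236.57 m.

ΔN = -237 m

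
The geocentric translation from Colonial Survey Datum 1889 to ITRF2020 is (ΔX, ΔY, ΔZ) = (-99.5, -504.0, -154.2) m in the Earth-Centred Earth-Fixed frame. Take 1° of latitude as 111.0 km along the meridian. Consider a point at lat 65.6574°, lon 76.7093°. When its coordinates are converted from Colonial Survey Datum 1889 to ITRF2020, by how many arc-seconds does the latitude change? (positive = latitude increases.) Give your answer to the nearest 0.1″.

sin φ = 0.911097, cos φ = 0.412192, sin λ = 0.973216, cos λ = 0.229892.
North component: ΔN = −sin φ cos λ·ΔX − sin φ sin λ·ΔY + cos φ·ΔZ = −(0.911097)(0.229892)(-99.5) − (0.911097)(0.973216)(-504.0) + (0.412192)(-154.2) = 404.17 m.
1° of latitude spans 111000 m, so Δφ = 404.17 / 111000 × 3600 = 13.108″.

Δφ = 13.1″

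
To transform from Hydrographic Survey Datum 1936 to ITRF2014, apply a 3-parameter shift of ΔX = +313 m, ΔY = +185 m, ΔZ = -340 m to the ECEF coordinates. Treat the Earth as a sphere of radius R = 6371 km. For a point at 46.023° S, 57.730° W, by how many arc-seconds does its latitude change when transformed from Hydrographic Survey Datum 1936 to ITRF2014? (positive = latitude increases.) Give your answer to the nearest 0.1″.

Δφ = -7.4″

sin φ = -0.719619, cos φ = 0.694370, sin λ = -0.845542, cos λ = 0.533910.
North component: ΔN = −sin φ cos λ·ΔX − sin φ sin λ·ΔY + cos φ·ΔZ = −(-0.719619)(0.533910)(313) − (-0.719619)(-0.845542)(185) + (0.694370)(-340) = -228.39 m.
1° of latitude spans πR/180 = 111195 m, so Δφ = -228.39 / 111195 × 3600 = -7.394″.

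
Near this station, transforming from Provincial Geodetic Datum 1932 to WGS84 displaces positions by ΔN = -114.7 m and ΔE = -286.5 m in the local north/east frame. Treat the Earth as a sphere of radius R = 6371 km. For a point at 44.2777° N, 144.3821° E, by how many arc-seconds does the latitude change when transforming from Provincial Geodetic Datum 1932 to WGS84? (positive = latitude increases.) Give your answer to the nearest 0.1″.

Δφ = -3.7″

On a sphere of radius R, 1 rad of latitude = R, so Δφ = ΔN / R = -114.7 / 6371000 = -1.8003e-05 rad = -3.713″.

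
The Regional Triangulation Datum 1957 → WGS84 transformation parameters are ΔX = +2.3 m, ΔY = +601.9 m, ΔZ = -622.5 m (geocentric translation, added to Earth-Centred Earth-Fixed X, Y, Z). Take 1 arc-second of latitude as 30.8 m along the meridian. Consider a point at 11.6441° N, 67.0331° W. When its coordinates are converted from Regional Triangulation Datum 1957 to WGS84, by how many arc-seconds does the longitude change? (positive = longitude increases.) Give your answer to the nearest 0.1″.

Δλ = 7.9″

sin φ = 0.201832, cos φ = 0.979420, sin λ = -0.920730, cos λ = 0.390199.
East component: ΔE = −sin λ·ΔX + cos λ·ΔY = −(-0.920730)(2.3) + (0.390199)(601.9) = 236.98 m.
1° of latitude spans 3600 × 30.80 = 110880 m; at latitude φ, 1° of longitude spans that × cos φ = 108598.1 m, so Δλ = 236.98 / 108598.1 × 3600 = 7.856″.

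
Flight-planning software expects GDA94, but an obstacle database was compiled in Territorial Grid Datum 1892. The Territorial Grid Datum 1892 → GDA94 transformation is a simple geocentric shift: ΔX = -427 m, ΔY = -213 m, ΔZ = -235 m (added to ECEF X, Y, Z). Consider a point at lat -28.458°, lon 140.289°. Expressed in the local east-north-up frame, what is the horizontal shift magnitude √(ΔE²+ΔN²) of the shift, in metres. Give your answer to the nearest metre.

The local east axis at (φ, λ) is (−sin λ, cos λ, 0), so ΔE = −sin(140.289°)·(-427) + cos(140.289°)·(-213) = 436.67 m.
The local north axis is (−sin φ cos λ, −sin φ sin λ, cos φ), giving ΔN = 156.526 − 64.848 − 206.604 = -114.93 m.
Horizontal magnitude = √(ΔE² + ΔN²) = √(436.67² + (-114.93)²) = 451.54 m.

452 m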